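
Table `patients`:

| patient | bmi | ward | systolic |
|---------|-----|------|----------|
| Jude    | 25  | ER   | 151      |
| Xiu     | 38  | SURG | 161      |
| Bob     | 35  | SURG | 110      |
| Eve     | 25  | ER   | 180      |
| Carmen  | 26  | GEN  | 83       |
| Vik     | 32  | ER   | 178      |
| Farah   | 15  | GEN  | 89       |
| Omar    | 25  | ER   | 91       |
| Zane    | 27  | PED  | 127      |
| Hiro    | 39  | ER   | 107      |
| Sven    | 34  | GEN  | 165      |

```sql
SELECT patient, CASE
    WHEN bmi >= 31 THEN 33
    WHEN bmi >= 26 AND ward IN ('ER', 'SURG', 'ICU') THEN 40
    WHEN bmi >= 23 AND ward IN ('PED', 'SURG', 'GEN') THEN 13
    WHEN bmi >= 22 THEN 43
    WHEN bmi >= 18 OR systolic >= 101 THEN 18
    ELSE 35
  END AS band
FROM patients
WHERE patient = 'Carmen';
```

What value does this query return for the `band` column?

13

patient = Carmen: bmi=26, ward=GEN, systolic=83.
bmi >= 31 → false
bmi >= 26 AND ward IN ('ER', 'SURG', 'ICU') → false
bmi >= 23 AND ward IN ('PED', 'SURG', 'GEN') → true → 13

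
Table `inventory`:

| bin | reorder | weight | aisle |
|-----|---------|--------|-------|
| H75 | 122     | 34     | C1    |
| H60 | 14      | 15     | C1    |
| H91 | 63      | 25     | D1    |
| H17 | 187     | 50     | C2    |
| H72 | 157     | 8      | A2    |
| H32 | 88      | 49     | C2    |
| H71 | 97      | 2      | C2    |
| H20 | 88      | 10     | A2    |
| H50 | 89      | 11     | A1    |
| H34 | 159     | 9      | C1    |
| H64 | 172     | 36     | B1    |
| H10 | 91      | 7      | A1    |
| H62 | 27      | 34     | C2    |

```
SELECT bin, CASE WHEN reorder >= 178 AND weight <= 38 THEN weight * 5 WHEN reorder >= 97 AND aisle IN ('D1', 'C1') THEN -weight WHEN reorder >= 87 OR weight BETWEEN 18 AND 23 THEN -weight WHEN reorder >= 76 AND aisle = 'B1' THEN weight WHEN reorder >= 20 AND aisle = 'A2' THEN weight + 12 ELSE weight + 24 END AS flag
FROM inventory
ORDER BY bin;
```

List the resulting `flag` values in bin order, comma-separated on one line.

-7, -50, -10, -49, -9, -11, 39, 58, -36, -2, -8, -34, 49

bin=H10: reorder >= 87 OR weight BETWEEN 18 AND 23 → -7
bin=H17: reorder >= 87 OR weight BETWEEN 18 AND 23 → -50
bin=H20: reorder >= 87 OR weight BETWEEN 18 AND 23 → -10
bin=H32: reorder >= 87 OR weight BETWEEN 18 AND 23 → -49
bin=H34: reorder >= 97 AND aisle IN ('D1', 'C1') → -9
bin=H50: reorder >= 87 OR weight BETWEEN 18 AND 23 → -11
bin=H60: ELSE → 39
bin=H62: ELSE → 58
bin=H64: reorder >= 87 OR weight BETWEEN 18 AND 23 → -36
bin=H71: reorder >= 87 OR weight BETWEEN 18 AND 23 → -2
bin=H72: reorder >= 87 OR weight BETWEEN 18 AND 23 → -8
bin=H75: reorder >= 97 AND aisle IN ('D1', 'C1') → -34
bin=H91: ELSE → 49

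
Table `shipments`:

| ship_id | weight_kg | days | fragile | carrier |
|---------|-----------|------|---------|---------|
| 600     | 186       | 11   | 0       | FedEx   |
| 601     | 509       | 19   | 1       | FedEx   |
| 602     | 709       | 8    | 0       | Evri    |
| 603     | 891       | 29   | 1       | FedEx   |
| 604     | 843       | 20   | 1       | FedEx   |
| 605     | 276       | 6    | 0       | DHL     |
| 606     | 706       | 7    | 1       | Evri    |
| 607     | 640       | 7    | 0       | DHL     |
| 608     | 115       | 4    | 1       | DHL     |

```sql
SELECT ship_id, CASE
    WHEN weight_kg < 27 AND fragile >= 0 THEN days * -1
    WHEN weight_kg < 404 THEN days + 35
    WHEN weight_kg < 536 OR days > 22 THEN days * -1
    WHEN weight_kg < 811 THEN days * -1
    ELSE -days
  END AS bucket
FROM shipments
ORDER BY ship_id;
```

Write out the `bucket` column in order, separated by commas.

46, -19, -8, -29, -20, 41, -7, -7, 39

ship_id=600: weight_kg < 404 → 46
ship_id=601: weight_kg < 536 OR days > 22 → -19
ship_id=602: weight_kg < 811 → -8
ship_id=603: weight_kg < 536 OR days > 22 → -29
ship_id=604: ELSE → -20
ship_id=605: weight_kg < 404 → 41
ship_id=606: weight_kg < 811 → -7
ship_id=607: weight_kg < 811 → -7
ship_id=608: weight_kg < 404 → 39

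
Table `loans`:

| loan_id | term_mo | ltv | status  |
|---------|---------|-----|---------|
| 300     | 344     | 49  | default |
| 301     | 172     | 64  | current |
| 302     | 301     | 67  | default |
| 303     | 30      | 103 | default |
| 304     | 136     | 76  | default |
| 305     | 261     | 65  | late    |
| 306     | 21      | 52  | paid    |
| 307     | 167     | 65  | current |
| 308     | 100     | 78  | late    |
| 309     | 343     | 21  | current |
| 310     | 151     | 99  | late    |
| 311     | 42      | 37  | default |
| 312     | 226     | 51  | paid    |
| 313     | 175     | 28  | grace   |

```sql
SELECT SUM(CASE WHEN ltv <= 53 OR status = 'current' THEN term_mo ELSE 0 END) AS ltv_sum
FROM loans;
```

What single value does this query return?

1490

loan_id=300: ✓ → 344
loan_id=301: ✓ → 172
loan_id=302: ✗
loan_id=303: ✗
loan_id=304: ✗
loan_id=305: ✗
loan_id=306: ✓ → 21
loan_id=307: ✓ → 167
loan_id=308: ✗
loan_id=309: ✓ → 343
loan_id=310: ✗
loan_id=311: ✓ → 42
loan_id=312: ✓ → 226
loan_id=313: ✓ → 175
ltv_sum = 344 + 172 + 21 + 167 + 343 + 42 + 226 + 175 = 1490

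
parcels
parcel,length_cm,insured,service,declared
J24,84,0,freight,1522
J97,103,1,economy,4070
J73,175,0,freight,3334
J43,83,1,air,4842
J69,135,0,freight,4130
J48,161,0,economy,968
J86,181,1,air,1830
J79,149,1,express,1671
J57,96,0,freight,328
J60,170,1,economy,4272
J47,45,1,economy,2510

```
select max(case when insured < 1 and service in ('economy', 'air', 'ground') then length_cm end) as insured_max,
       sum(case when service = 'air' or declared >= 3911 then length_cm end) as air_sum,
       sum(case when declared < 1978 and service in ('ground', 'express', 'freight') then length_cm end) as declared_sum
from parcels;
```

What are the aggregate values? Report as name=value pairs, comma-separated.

[insured_max: insured < 1 and service in ('economy', 'air', 'ground')]
parcel=J24: ✗
parcel=J97: ✗
parcel=J73: ✗
parcel=J43: ✗
parcel=J69: ✗
parcel=J48: ✓ → 161
parcel=J86: ✗
parcel=J79: ✗
parcel=J57: ✗
parcel=J60: ✗
parcel=J47: ✗
insured_max = MAX(161) = 161
—
[air_sum: service = 'air' or declared >= 3911]
parcel=J24: ✗
parcel=J97: ✓ → 103
parcel=J73: ✗
parcel=J43: ✓ → 83
parcel=J69: ✓ → 135
parcel=J48: ✗
parcel=J86: ✓ → 181
parcel=J79: ✗
parcel=J57: ✗
parcel=J60: ✓ → 170
parcel=J47: ✗
air_sum = 103 + 83 + 135 + 181 + 170 = 672
—
[declared_sum: declared < 1978 and service in ('ground', 'express', 'freight')]
parcel=J24: ✓ → 84
parcel=J97: ✗
parcel=J73: ✗
parcel=J43: ✗
parcel=J69: ✗
parcel=J48: ✗
parcel=J86: ✗
parcel=J79: ✓ → 149
parcel=J57: ✓ → 96
parcel=J60: ✗
parcel=J47: ✗
declared_sum = 84 + 149 + 96 = 329

insured_max=161, air_sum=672, declared_sum=329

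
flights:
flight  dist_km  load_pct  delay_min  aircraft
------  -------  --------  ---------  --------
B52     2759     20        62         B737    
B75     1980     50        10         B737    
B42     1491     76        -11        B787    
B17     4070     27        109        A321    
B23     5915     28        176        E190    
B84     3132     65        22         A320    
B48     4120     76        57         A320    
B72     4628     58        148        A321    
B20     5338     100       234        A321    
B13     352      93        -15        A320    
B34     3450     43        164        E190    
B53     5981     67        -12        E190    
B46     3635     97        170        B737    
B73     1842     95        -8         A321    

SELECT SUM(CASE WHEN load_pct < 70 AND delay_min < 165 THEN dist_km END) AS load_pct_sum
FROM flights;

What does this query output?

flight=B52: ✓ → 2759
flight=B75: ✓ → 1980
flight=B42: ✗
flight=B17: ✓ → 4070
flight=B23: ✗
flight=B84: ✓ → 3132
flight=B48: ✗
flight=B72: ✓ → 4628
flight=B20: ✗
flight=B13: ✗
flight=B34: ✓ → 3450
flight=B53: ✓ → 5981
flight=B46: ✗
flight=B73: ✗
load_pct_sum = 2759 + 1980 + 4070 + 3132 + 4628 + 3450 + 5981 = 26000

26000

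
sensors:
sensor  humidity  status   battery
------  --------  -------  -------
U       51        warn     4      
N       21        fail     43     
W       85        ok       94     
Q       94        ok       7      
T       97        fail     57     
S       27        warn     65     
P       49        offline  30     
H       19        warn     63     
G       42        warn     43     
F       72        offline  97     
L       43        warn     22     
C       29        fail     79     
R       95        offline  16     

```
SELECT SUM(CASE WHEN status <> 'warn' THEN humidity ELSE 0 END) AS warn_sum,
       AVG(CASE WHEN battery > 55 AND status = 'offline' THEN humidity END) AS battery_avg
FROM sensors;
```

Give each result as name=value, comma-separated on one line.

warn_sum=542, battery_avg=72

[warn_sum: status <> 'warn']
sensor=U: ✗
sensor=N: ✓ → 21
sensor=W: ✓ → 85
sensor=Q: ✓ → 94
sensor=T: ✓ → 97
sensor=S: ✗
sensor=P: ✓ → 49
sensor=H: ✗
sensor=G: ✗
sensor=F: ✓ → 72
sensor=L: ✗
sensor=C: ✓ → 29
sensor=R: ✓ → 95
warn_sum = 21 + 85 + 94 + 97 + 49 + 72 + 29 + 95 = 542
—
[battery_avg: battery > 55 AND status = 'offline']
sensor=U: ✗
sensor=N: ✗
sensor=W: ✗
sensor=Q: ✗
sensor=T: ✗
sensor=S: ✗
sensor=P: ✗
sensor=H: ✗
sensor=G: ✗
sensor=F: ✓ → 72
sensor=L: ✗
sensor=C: ✗
sensor=R: ✗
battery_avg = 72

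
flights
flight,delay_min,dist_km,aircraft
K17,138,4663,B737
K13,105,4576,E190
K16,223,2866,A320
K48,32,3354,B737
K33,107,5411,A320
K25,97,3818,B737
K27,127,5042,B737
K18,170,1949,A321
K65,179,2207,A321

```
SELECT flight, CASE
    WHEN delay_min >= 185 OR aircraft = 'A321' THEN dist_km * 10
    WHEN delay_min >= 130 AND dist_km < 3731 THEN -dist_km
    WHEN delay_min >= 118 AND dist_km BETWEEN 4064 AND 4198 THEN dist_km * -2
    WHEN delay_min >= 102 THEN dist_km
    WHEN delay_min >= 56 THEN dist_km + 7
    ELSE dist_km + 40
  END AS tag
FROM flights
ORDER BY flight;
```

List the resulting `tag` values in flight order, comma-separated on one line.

flight=K13: delay_min >= 102 → 4576
flight=K16: delay_min >= 185 OR aircraft = 'A321' → 28660
flight=K17: delay_min >= 102 → 4663
flight=K18: delay_min >= 185 OR aircraft = 'A321' → 19490
flight=K25: delay_min >= 56 → 3825
flight=K27: delay_min >= 102 → 5042
flight=K33: delay_min >= 102 → 5411
flight=K48: ELSE → 3394
flight=K65: delay_min >= 185 OR aircraft = 'A321' → 22070

4576, 28660, 4663, 19490, 3825, 5042, 5411, 3394, 22070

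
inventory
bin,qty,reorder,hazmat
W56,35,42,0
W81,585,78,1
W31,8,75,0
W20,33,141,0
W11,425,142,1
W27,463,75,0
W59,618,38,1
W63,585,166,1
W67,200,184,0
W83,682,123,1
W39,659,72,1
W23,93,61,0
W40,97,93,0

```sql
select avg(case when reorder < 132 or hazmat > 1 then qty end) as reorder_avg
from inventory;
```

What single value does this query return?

360

bin=W56: ✓ → 35
bin=W81: ✓ → 585
bin=W31: ✓ → 8
bin=W20: ✗
bin=W11: ✗
bin=W27: ✓ → 463
bin=W59: ✓ → 618
bin=W63: ✗
bin=W67: ✗
bin=W83: ✓ → 682
bin=W39: ✓ → 659
bin=W23: ✓ → 93
bin=W40: ✓ → 97
reorder_avg = (35 + 585 + 8 + 463 + 618 + 682 + 659 + 93 + 97) / 9 = 360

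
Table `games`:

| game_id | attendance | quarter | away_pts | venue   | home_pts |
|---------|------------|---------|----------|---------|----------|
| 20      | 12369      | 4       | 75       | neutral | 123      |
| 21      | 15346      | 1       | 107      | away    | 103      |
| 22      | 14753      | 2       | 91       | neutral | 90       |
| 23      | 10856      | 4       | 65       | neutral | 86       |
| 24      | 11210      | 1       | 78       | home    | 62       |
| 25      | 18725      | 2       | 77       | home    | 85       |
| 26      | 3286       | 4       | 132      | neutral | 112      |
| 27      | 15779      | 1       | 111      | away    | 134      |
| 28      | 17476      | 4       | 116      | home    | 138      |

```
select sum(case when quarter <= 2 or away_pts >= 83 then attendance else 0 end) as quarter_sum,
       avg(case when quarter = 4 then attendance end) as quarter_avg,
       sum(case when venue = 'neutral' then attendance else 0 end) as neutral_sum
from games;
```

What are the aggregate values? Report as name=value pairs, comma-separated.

[quarter_sum: quarter <= 2 or away_pts >= 83]
game_id=20: ✗
game_id=21: ✓ → 15346
game_id=22: ✓ → 14753
game_id=23: ✗
game_id=24: ✓ → 11210
game_id=25: ✓ → 18725
game_id=26: ✓ → 3286
game_id=27: ✓ → 15779
game_id=28: ✓ → 17476
quarter_sum = 15346 + 14753 + 11210 + 18725 + 3286 + 15779 + 17476 = 96575
—
[quarter_avg: quarter = 4]
game_id=20: ✓ → 12369
game_id=21: ✗
game_id=22: ✗
game_id=23: ✓ → 10856
game_id=24: ✗
game_id=25: ✗
game_id=26: ✓ → 3286
game_id=27: ✗
game_id=28: ✓ → 17476
quarter_avg = (12369 + 10856 + 3286 + 17476) / 4 = 10996.75
—
[neutral_sum: venue = 'neutral']
game_id=20: ✓ → 12369
game_id=21: ✗
game_id=22: ✓ → 14753
game_id=23: ✓ → 10856
game_id=24: ✗
game_id=25: ✗
game_id=26: ✓ → 3286
game_id=27: ✗
game_id=28: ✗
neutral_sum = 12369 + 14753 + 10856 + 3286 = 41264

quarter_sum=96575, quarter_avg=10996.75, neutral_sum=41264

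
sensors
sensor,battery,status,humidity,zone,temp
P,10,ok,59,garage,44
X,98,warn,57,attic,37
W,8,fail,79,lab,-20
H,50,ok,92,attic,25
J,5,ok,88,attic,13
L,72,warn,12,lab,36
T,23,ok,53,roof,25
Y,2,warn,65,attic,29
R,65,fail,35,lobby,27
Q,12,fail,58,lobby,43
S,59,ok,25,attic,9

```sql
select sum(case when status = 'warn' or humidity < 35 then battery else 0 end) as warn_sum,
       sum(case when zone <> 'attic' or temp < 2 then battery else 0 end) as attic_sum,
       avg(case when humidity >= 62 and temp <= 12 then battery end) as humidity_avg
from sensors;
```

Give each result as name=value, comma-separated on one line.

[warn_sum: status = 'warn' or humidity < 35]
sensor=P: ✗
sensor=X: ✓ → 98
sensor=W: ✗
sensor=H: ✗
sensor=J: ✗
sensor=L: ✓ → 72
sensor=T: ✗
sensor=Y: ✓ → 2
sensor=R: ✗
sensor=Q: ✗
sensor=S: ✓ → 59
warn_sum = 98 + 72 + 2 + 59 = 231
—
[attic_sum: zone <> 'attic' or temp < 2]
sensor=P: ✓ → 10
sensor=X: ✗
sensor=W: ✓ → 8
sensor=H: ✗
sensor=J: ✗
sensor=L: ✓ → 72
sensor=T: ✓ → 23
sensor=Y: ✗
sensor=R: ✓ → 65
sensor=Q: ✓ → 12
sensor=S: ✗
attic_sum = 10 + 8 + 72 + 23 + 65 + 12 = 190
—
[humidity_avg: humidity >= 62 and temp <= 12]
sensor=P: ✗
sensor=X: ✗
sensor=W: ✓ → 8
sensor=H: ✗
sensor=J: ✗
sensor=L: ✗
sensor=T: ✗
sensor=Y: ✗
sensor=R: ✗
sensor=Q: ✗
sensor=S: ✗
humidity_avg = 8

warn_sum=231, attic_sum=190, humidity_avg=8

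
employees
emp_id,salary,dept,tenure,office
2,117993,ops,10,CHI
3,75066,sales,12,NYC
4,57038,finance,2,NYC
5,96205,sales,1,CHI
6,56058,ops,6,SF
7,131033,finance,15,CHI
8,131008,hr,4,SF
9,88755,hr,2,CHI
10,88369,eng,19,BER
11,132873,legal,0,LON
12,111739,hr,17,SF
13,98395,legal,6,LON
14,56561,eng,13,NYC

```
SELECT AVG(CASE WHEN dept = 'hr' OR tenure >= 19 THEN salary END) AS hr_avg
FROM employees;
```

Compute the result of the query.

104967.75

emp_id=2: ✗
emp_id=3: ✗
emp_id=4: ✗
emp_id=5: ✗
emp_id=6: ✗
emp_id=7: ✗
emp_id=8: ✓ → 131008
emp_id=9: ✓ → 88755
emp_id=10: ✓ → 88369
emp_id=11: ✗
emp_id=12: ✓ → 111739
emp_id=13: ✗
emp_id=14: ✗
hr_avg = (131008 + 88755 + 88369 + 111739) / 4 = 104967.75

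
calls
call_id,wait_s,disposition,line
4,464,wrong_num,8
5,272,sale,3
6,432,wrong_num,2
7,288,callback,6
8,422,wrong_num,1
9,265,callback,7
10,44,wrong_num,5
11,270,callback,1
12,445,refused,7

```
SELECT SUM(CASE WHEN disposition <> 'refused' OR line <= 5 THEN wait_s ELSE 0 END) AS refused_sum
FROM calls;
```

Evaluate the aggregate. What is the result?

2457

call_id=4: ✓ → 464
call_id=5: ✓ → 272
call_id=6: ✓ → 432
call_id=7: ✓ → 288
call_id=8: ✓ → 422
call_id=9: ✓ → 265
call_id=10: ✓ → 44
call_id=11: ✓ → 270
call_id=12: ✗
refused_sum = 464 + 272 + 432 + 288 + 422 + 265 + 44 + 270 = 2457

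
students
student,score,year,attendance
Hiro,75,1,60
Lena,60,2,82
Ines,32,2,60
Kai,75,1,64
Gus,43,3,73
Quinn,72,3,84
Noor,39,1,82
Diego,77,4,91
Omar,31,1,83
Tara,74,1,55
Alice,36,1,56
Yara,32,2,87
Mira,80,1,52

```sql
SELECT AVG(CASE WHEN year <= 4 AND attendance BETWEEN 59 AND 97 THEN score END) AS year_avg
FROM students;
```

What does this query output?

student=Hiro: ✓ → 75
student=Lena: ✓ → 60
student=Ines: ✓ → 32
student=Kai: ✓ → 75
student=Gus: ✓ → 43
student=Quinn: ✓ → 72
student=Noor: ✓ → 39
student=Diego: ✓ → 77
student=Omar: ✓ → 31
student=Tara: ✗
student=Alice: ✗
student=Yara: ✓ → 32
student=Mira: ✗
year_avg = (75 + 60 + 32 + 75 + 43 + 72 + 39 + 77 + 31 + 32) / 10 = 53.6

53.6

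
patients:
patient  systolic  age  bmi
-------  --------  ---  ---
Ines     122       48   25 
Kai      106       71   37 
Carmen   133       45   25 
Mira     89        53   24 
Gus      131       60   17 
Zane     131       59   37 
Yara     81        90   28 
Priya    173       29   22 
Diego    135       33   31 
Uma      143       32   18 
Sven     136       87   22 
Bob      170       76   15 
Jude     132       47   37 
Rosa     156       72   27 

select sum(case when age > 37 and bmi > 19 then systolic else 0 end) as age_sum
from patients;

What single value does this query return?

patient=Ines: ✓ → 122
patient=Kai: ✓ → 106
patient=Carmen: ✓ → 133
patient=Mira: ✓ → 89
patient=Gus: ✗
patient=Zane: ✓ → 131
patient=Yara: ✓ → 81
patient=Priya: ✗
patient=Diego: ✗
patient=Uma: ✗
patient=Sven: ✓ → 136
patient=Bob: ✗
patient=Jude: ✓ → 132
patient=Rosa: ✓ → 156
age_sum = 122 + 106 + 133 + 89 + 131 + 81 + 136 + 132 + 156 = 1086

1086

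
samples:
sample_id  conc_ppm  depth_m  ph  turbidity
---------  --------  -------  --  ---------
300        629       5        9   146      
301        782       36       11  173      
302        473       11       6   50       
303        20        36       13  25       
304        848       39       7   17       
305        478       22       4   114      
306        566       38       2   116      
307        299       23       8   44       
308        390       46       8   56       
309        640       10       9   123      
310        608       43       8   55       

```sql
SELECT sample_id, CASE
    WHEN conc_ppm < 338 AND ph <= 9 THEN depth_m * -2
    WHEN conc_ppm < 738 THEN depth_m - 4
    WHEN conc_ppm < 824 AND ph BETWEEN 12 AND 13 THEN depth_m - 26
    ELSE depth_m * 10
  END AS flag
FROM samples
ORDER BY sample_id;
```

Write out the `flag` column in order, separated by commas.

1, 360, 7, 32, 390, 18, 34, -46, 42, 6, 39

sample_id=300: conc_ppm < 738 → 1
sample_id=301: ELSE → 360
sample_id=302: conc_ppm < 738 → 7
sample_id=303: conc_ppm < 738 → 32
sample_id=304: ELSE → 390
sample_id=305: conc_ppm < 738 → 18
sample_id=306: conc_ppm < 738 → 34
sample_id=307: conc_ppm < 338 AND ph <= 9 → -46
sample_id=308: conc_ppm < 738 → 42
sample_id=309: conc_ppm < 738 → 6
sample_id=310: conc_ppm < 738 → 39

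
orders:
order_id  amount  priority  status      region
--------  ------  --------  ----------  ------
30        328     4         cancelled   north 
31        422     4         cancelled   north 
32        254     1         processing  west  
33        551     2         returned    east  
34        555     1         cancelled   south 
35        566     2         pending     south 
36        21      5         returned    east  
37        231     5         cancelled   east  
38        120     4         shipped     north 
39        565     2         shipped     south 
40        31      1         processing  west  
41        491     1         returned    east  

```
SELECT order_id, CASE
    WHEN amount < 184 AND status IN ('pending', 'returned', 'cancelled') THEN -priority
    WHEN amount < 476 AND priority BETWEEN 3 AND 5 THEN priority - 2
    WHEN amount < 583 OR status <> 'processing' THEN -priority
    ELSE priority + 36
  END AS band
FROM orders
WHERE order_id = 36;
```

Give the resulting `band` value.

order_id = 36: amount=21, priority=5, status=returned, region=east.
amount < 184 AND status IN ('pending', 'returned', 'cancelled') → true → -5

-5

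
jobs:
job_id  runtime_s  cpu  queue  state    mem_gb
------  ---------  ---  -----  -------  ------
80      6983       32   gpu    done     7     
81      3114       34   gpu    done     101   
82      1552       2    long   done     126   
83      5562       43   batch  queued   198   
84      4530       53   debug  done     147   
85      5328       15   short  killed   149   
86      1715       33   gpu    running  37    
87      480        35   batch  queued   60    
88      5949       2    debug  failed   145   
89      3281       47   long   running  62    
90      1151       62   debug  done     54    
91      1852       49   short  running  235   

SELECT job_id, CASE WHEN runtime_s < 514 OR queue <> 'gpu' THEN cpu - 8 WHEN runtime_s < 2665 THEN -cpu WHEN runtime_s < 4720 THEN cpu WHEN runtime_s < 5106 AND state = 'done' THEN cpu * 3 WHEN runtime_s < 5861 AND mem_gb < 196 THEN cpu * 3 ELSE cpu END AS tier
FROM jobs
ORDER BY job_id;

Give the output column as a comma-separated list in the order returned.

32, 34, -6, 35, 45, 7, -33, 27, -6, 39, 54, 41

job_id=80: ELSE → 32
job_id=81: runtime_s < 4720 → 34
job_id=82: runtime_s < 514 OR queue <> 'gpu' → -6
job_id=83: runtime_s < 514 OR queue <> 'gpu' → 35
job_id=84: runtime_s < 514 OR queue <> 'gpu' → 45
job_id=85: runtime_s < 514 OR queue <> 'gpu' → 7
job_id=86: runtime_s < 2665 → -33
job_id=87: runtime_s < 514 OR queue <> 'gpu' → 27
job_id=88: runtime_s < 514 OR queue <> 'gpu' → -6
job_id=89: runtime_s < 514 OR queue <> 'gpu' → 39
job_id=90: runtime_s < 514 OR queue <> 'gpu' → 54
job_id=91: runtime_s < 514 OR queue <> 'gpu' → 41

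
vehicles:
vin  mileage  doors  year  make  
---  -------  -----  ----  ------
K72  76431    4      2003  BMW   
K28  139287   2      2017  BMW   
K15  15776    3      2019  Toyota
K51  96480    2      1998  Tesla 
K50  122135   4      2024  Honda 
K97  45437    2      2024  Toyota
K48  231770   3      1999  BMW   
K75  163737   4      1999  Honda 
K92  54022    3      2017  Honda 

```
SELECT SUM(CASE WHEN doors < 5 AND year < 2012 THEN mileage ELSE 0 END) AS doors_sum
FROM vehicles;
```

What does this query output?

568418

vin=K72: ✓ → 76431
vin=K28: ✗
vin=K15: ✗
vin=K51: ✓ → 96480
vin=K50: ✗
vin=K97: ✗
vin=K48: ✓ → 231770
vin=K75: ✓ → 163737
vin=K92: ✗
doors_sum = 76431 + 96480 + 231770 + 163737 = 568418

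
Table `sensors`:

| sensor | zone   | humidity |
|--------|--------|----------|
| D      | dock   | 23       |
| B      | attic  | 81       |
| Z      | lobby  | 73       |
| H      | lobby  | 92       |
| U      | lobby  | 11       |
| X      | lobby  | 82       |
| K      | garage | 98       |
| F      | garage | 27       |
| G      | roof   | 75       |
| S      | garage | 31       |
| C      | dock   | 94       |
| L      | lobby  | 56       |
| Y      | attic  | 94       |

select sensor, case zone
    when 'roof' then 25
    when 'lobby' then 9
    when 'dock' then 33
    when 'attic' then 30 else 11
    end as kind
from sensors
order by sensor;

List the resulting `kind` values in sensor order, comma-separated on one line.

sensor=B: zone='attic' → 30
sensor=C: zone='dock' → 33
sensor=D: zone='dock' → 33
sensor=F: ELSE → 11
sensor=G: zone='roof' → 25
sensor=H: zone='lobby' → 9
sensor=K: ELSE → 11
sensor=L: zone='lobby' → 9
sensor=S: ELSE → 11
sensor=U: zone='lobby' → 9
sensor=X: zone='lobby' → 9
sensor=Y: zone='attic' → 30
sensor=Z: zone='lobby' → 9

30, 33, 33, 11, 25, 9, 11, 9, 11, 9, 9, 30, 9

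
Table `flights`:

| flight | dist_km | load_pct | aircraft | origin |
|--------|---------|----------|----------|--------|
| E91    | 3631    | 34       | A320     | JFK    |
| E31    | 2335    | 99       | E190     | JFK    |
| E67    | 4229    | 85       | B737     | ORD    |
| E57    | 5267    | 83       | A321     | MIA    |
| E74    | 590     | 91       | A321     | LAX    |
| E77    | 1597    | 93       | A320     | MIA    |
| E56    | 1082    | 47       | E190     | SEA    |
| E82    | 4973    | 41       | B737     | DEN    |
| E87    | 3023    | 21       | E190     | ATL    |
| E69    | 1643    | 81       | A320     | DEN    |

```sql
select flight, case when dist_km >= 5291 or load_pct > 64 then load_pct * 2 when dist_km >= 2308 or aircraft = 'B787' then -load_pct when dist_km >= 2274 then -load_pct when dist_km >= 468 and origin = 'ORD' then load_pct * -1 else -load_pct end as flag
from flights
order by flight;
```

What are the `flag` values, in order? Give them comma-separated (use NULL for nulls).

flight=E31: dist_km >= 5291 or load_pct > 64 → 198
flight=E56: ELSE → -47
flight=E57: dist_km >= 5291 or load_pct > 64 → 166
flight=E67: dist_km >= 5291 or load_pct > 64 → 170
flight=E69: dist_km >= 5291 or load_pct > 64 → 162
flight=E74: dist_km >= 5291 or load_pct > 64 → 182
flight=E77: dist_km >= 5291 or load_pct > 64 → 186
flight=E82: dist_km >= 2308 or aircraft = 'B787' → -41
flight=E87: dist_km >= 2308 or aircraft = 'B787' → -21
flight=E91: dist_km >= 2308 or aircraft = 'B787' → -34

198, -47, 166, 170, 162, 182, 186, -41, -21, -34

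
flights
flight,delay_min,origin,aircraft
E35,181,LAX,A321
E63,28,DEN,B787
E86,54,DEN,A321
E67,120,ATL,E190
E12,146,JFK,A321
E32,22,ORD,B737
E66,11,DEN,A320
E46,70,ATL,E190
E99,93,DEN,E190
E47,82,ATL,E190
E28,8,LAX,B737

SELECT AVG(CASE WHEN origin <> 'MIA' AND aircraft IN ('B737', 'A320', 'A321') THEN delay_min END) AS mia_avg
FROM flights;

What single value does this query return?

70.3333333333

flight=E35: ✓ → 181
flight=E63: ✗
flight=E86: ✓ → 54
flight=E67: ✗
flight=E12: ✓ → 146
flight=E32: ✓ → 22
flight=E66: ✓ → 11
flight=E46: ✗
flight=E99: ✗
flight=E47: ✗
flight=E28: ✓ → 8
mia_avg = (181 + 54 + 146 + 22 + 11 + 8) / 6 = 70.3333333333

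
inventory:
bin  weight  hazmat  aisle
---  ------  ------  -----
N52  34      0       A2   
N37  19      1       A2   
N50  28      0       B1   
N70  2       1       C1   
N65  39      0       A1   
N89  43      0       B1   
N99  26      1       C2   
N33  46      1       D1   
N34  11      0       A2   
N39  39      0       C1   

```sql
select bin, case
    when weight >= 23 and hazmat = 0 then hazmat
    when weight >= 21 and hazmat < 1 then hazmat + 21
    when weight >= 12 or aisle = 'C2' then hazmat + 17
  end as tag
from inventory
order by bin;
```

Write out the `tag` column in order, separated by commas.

18, NULL, 18, 0, 0, 0, 0, NULL, 0, 18

bin=N33: weight >= 12 or aisle = 'C2' → 18
bin=N34: (no match → NULL) → NULL
bin=N37: weight >= 12 or aisle = 'C2' → 18
bin=N39: weight >= 23 and hazmat = 0 → 0
bin=N50: weight >= 23 and hazmat = 0 → 0
bin=N52: weight >= 23 and hazmat = 0 → 0
bin=N65: weight >= 23 and hazmat = 0 → 0
bin=N70: (no match → NULL) → NULL
bin=N89: weight >= 23 and hazmat = 0 → 0
bin=N99: weight >= 12 or aisle = 'C2' → 18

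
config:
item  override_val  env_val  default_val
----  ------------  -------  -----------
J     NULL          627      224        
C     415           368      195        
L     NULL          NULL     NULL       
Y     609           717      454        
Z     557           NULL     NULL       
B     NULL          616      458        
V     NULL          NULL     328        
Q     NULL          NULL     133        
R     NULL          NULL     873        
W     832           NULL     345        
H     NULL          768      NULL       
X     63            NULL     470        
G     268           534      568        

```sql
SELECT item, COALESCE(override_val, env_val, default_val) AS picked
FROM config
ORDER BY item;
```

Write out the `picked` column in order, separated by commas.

616, 415, 268, 768, 627, NULL, 133, 873, 328, 832, 63, 609, 557

item=B: override_val=NULL, env_val=616 → 616
item=C: override_val=415 → 415
item=G: override_val=268 → 268
item=H: override_val=NULL, env_val=768 → 768
item=J: override_val=NULL, env_val=627 → 627
item=L: override_val=NULL, env_val=NULL, default_val=NULL (all NULL) → NULL
item=Q: override_val=NULL, env_val=NULL, default_val=133 → 133
item=R: override_val=NULL, env_val=NULL, default_val=873 → 873
item=V: override_val=NULL, env_val=NULL, default_val=328 → 328
item=W: override_val=832 → 832
item=X: override_val=63 → 63
item=Y: override_val=609 → 609
item=Z: override_val=557 → 557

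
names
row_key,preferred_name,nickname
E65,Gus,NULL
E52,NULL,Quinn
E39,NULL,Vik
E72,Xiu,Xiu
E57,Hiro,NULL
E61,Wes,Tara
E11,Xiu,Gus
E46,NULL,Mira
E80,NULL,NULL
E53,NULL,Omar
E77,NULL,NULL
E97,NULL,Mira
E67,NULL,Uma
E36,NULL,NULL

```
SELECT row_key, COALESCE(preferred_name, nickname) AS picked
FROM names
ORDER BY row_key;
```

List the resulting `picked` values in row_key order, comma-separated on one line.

row_key=E11: preferred_name=Xiu → Xiu
row_key=E36: preferred_name=NULL, nickname=NULL (all NULL) → NULL
row_key=E39: preferred_name=NULL, nickname=Vik → Vik
row_key=E46: preferred_name=NULL, nickname=Mira → Mira
row_key=E52: preferred_name=NULL, nickname=Quinn → Quinn
row_key=E53: preferred_name=NULL, nickname=Omar → Omar
row_key=E57: preferred_name=Hiro → Hiro
row_key=E61: preferred_name=Wes → Wes
row_key=E65: preferred_name=Gus → Gus
row_key=E67: preferred_name=NULL, nickname=Uma → Uma
row_key=E72: preferred_name=Xiu → Xiu
row_key=E77: preferred_name=NULL, nickname=NULL (all NULL) → NULL
row_key=E80: preferred_name=NULL, nickname=NULL (all NULL) → NULL
row_key=E97: preferred_name=NULL, nickname=Mira → Mira

Xiu, NULL, Vik, Mira, Quinn, Omar, Hiro, Wes, Gus, Uma, Xiu, NULL, NULL, Mira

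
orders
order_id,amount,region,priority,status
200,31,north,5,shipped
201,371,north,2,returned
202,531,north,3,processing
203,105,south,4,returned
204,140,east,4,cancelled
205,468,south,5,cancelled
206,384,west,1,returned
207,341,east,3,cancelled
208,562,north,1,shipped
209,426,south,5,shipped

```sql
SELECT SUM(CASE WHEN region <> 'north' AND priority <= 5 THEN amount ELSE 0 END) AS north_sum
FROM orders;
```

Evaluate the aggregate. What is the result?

1864

order_id=200: ✗
order_id=201: ✗
order_id=202: ✗
order_id=203: ✓ → 105
order_id=204: ✓ → 140
order_id=205: ✓ → 468
order_id=206: ✓ → 384
order_id=207: ✓ → 341
order_id=208: ✗
order_id=209: ✓ → 426
north_sum = 105 + 140 + 468 + 384 + 341 + 426 = 1864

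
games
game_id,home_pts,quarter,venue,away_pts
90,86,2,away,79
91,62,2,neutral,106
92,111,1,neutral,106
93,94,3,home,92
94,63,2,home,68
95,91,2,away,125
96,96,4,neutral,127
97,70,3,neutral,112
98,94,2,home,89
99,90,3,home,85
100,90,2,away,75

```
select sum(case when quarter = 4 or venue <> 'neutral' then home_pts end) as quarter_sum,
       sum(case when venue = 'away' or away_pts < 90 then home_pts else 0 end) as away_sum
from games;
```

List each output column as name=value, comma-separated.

quarter_sum=704, away_sum=514

[quarter_sum: quarter = 4 or venue <> 'neutral']
game_id=90: ✓ → 86
game_id=91: ✗
game_id=92: ✗
game_id=93: ✓ → 94
game_id=94: ✓ → 63
game_id=95: ✓ → 91
game_id=96: ✓ → 96
game_id=97: ✗
game_id=98: ✓ → 94
game_id=99: ✓ → 90
game_id=100: ✓ → 90
quarter_sum = 86 + 94 + 63 + 91 + 96 + 94 + 90 + 90 = 704
—
[away_sum: venue = 'away' or away_pts < 90]
game_id=90: ✓ → 86
game_id=91: ✗
game_id=92: ✗
game_id=93: ✗
game_id=94: ✓ → 63
game_id=95: ✓ → 91
game_id=96: ✗
game_id=97: ✗
game_id=98: ✓ → 94
game_id=99: ✓ → 90
game_id=100: ✓ → 90
away_sum = 86 + 63 + 91 + 94 + 90 + 90 = 514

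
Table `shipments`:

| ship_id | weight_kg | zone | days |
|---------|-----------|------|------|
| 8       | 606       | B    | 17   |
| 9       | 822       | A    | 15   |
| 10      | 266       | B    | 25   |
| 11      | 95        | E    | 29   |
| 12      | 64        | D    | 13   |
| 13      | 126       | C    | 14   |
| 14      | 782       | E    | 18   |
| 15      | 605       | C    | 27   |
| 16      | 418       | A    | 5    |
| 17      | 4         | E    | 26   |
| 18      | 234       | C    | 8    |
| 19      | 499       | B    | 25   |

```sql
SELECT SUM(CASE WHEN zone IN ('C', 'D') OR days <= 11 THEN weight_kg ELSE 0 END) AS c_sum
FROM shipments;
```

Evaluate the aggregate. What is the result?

ship_id=8: ✗
ship_id=9: ✗
ship_id=10: ✗
ship_id=11: ✗
ship_id=12: ✓ → 64
ship_id=13: ✓ → 126
ship_id=14: ✗
ship_id=15: ✓ → 605
ship_id=16: ✓ → 418
ship_id=17: ✗
ship_id=18: ✓ → 234
ship_id=19: ✗
c_sum = 64 + 126 + 605 + 418 + 234 = 1447

1447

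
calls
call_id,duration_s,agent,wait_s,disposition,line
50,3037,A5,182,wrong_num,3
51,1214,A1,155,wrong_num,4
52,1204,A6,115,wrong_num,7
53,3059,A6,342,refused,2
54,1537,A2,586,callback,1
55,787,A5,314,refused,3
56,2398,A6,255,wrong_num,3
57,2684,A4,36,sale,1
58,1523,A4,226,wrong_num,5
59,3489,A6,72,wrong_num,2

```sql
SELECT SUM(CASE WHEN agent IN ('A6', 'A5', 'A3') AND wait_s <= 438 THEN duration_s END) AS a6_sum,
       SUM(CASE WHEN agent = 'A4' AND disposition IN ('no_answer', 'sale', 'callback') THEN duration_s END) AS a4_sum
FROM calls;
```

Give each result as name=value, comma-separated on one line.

a6_sum=13974, a4_sum=2684

[a6_sum: agent IN ('A6', 'A5', 'A3') AND wait_s <= 438]
call_id=50: ✓ → 3037
call_id=51: ✗
call_id=52: ✓ → 1204
call_id=53: ✓ → 3059
call_id=54: ✗
call_id=55: ✓ → 787
call_id=56: ✓ → 2398
call_id=57: ✗
call_id=58: ✗
call_id=59: ✓ → 3489
a6_sum = 3037 + 1204 + 3059 + 787 + 2398 + 3489 = 13974
—
[a4_sum: agent = 'A4' AND disposition IN ('no_answer', 'sale', 'callback')]
call_id=50: ✗
call_id=51: ✗
call_id=52: ✗
call_id=53: ✗
call_id=54: ✗
call_id=55: ✗
call_id=56: ✗
call_id=57: ✓ → 2684
call_id=58: ✗
call_id=59: ✗
a4_sum = 2684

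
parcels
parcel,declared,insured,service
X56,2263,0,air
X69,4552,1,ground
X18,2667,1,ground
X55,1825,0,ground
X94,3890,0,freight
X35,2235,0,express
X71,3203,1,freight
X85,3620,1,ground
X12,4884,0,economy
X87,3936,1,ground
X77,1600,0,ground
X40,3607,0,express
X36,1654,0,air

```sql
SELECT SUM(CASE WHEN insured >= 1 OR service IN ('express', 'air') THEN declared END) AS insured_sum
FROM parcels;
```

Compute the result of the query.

27737

parcel=X56: ✓ → 2263
parcel=X69: ✓ → 4552
parcel=X18: ✓ → 2667
parcel=X55: ✗
parcel=X94: ✗
parcel=X35: ✓ → 2235
parcel=X71: ✓ → 3203
parcel=X85: ✓ → 3620
parcel=X12: ✗
parcel=X87: ✓ → 3936
parcel=X77: ✗
parcel=X40: ✓ → 3607
parcel=X36: ✓ → 1654
insured_sum = 2263 + 4552 + 2667 + 2235 + 3203 + 3620 + 3936 + 3607 + 1654 = 27737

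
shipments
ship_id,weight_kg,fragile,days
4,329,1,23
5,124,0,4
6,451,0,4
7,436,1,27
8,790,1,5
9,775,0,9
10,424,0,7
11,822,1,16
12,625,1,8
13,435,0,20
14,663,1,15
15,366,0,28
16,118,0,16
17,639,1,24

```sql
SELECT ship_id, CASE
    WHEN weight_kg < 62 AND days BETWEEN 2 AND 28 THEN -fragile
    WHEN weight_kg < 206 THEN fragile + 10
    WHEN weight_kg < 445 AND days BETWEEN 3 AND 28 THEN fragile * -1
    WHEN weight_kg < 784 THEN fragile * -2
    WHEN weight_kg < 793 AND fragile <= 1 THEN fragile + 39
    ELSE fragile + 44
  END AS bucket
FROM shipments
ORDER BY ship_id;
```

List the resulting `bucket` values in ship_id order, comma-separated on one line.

ship_id=4: weight_kg < 445 AND days BETWEEN 3 AND 28 → -1
ship_id=5: weight_kg < 206 → 10
ship_id=6: weight_kg < 784 → 0
ship_id=7: weight_kg < 445 AND days BETWEEN 3 AND 28 → -1
ship_id=8: weight_kg < 793 AND fragile <= 1 → 40
ship_id=9: weight_kg < 784 → 0
ship_id=10: weight_kg < 445 AND days BETWEEN 3 AND 28 → 0
ship_id=11: ELSE → 45
ship_id=12: weight_kg < 784 → -2
ship_id=13: weight_kg < 445 AND days BETWEEN 3 AND 28 → 0
ship_id=14: weight_kg < 784 → -2
ship_id=15: weight_kg < 445 AND days BETWEEN 3 AND 28 → 0
ship_id=16: weight_kg < 206 → 10
ship_id=17: weight_kg < 784 → -2

-1, 10, 0, -1, 40, 0, 0, 45, -2, 0, -2, 0, 10, -2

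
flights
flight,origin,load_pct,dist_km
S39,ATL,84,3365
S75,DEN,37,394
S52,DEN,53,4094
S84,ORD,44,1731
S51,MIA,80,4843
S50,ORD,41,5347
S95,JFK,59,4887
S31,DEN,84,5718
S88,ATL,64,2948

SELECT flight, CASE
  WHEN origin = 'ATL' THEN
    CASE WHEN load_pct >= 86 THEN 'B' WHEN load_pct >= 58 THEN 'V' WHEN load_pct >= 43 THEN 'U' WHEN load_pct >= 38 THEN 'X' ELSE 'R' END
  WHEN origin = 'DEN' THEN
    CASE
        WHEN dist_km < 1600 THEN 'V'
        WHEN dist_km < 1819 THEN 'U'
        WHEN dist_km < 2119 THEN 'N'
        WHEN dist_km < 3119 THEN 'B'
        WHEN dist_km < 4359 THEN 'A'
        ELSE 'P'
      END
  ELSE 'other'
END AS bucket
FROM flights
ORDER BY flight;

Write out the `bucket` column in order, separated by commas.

flight=S31: origin='DEN' → inner[ELSE] → P
flight=S39: origin='ATL' → inner[load_pct >= 58] → V
flight=S50: origin='ORD' → outer ELSE → other
flight=S51: origin='MIA' → outer ELSE → other
flight=S52: origin='DEN' → inner[dist_km < 4359] → A
flight=S75: origin='DEN' → inner[dist_km < 1600] → V
flight=S84: origin='ORD' → outer ELSE → other
flight=S88: origin='ATL' → inner[load_pct >= 58] → V
flight=S95: origin='JFK' → outer ELSE → other

P, V, other, other, A, V, other, V, other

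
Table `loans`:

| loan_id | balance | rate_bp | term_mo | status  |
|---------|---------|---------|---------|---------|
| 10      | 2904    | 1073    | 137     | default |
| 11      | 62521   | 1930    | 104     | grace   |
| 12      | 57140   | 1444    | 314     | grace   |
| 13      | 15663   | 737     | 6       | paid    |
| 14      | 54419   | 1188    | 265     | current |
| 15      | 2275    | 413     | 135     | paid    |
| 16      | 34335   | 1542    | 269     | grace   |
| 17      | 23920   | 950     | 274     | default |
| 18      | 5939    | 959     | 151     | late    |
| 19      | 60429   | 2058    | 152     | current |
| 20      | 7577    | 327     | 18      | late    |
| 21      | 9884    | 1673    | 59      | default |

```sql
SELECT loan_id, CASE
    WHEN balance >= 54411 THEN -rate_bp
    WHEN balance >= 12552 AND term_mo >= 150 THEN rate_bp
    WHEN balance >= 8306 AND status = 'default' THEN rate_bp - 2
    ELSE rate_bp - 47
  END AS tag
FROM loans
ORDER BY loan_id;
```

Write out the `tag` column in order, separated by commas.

1026, -1930, -1444, 690, -1188, 366, 1542, 950, 912, -2058, 280, 1671

loan_id=10: ELSE → 1026
loan_id=11: balance >= 54411 → -1930
loan_id=12: balance >= 54411 → -1444
loan_id=13: ELSE → 690
loan_id=14: balance >= 54411 → -1188
loan_id=15: ELSE → 366
loan_id=16: balance >= 12552 AND term_mo >= 150 → 1542
loan_id=17: balance >= 12552 AND term_mo >= 150 → 950
loan_id=18: ELSE → 912
loan_id=19: balance >= 54411 → -2058
loan_id=20: ELSE → 280
loan_id=21: balance >= 8306 AND status = 'default' → 1671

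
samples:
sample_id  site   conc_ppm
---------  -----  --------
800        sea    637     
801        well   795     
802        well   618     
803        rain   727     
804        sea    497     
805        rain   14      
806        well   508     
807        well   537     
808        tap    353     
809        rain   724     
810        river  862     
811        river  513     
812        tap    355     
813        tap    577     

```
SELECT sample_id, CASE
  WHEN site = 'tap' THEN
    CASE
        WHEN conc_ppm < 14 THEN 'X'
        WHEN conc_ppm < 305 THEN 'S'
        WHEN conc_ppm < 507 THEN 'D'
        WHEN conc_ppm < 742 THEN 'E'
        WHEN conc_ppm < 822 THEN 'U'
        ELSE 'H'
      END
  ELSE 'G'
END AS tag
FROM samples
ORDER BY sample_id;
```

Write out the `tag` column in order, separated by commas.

G, G, G, G, G, G, G, G, D, G, G, G, D, E

sample_id=800: site='sea' → outer ELSE → G
sample_id=801: site='well' → outer ELSE → G
sample_id=802: site='well' → outer ELSE → G
sample_id=803: site='rain' → outer ELSE → G
sample_id=804: site='sea' → outer ELSE → G
sample_id=805: site='rain' → outer ELSE → G
sample_id=806: site='well' → outer ELSE → G
sample_id=807: site='well' → outer ELSE → G
sample_id=808: site='tap' → inner[conc_ppm < 507] → D
sample_id=809: site='rain' → outer ELSE → G
sample_id=810: site='river' → outer ELSE → G
sample_id=811: site='river' → outer ELSE → G
sample_id=812: site='tap' → inner[conc_ppm < 507] → D
sample_id=813: site='tap' → inner[conc_ppm < 742] → E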